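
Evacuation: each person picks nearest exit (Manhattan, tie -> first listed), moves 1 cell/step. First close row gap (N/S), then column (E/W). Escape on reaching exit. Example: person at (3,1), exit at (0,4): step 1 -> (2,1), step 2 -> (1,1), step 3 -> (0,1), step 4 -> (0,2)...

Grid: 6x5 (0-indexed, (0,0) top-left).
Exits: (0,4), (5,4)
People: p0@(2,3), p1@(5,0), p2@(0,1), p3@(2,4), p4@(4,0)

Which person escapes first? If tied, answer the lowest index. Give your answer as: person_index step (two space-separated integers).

Step 1: p0:(2,3)->(1,3) | p1:(5,0)->(5,1) | p2:(0,1)->(0,2) | p3:(2,4)->(1,4) | p4:(4,0)->(5,0)
Step 2: p0:(1,3)->(0,3) | p1:(5,1)->(5,2) | p2:(0,2)->(0,3) | p3:(1,4)->(0,4)->EXIT | p4:(5,0)->(5,1)
Step 3: p0:(0,3)->(0,4)->EXIT | p1:(5,2)->(5,3) | p2:(0,3)->(0,4)->EXIT | p3:escaped | p4:(5,1)->(5,2)
Step 4: p0:escaped | p1:(5,3)->(5,4)->EXIT | p2:escaped | p3:escaped | p4:(5,2)->(5,3)
Step 5: p0:escaped | p1:escaped | p2:escaped | p3:escaped | p4:(5,3)->(5,4)->EXIT
Exit steps: [3, 4, 3, 2, 5]
First to escape: p3 at step 2

Answer: 3 2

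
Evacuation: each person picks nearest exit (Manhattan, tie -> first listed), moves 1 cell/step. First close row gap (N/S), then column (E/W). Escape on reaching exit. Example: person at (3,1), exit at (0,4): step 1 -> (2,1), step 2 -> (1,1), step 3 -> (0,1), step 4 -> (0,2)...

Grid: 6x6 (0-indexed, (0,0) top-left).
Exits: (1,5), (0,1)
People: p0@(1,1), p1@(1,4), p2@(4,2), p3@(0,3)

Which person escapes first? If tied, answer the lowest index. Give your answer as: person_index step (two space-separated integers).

Answer: 0 1

Derivation:
Step 1: p0:(1,1)->(0,1)->EXIT | p1:(1,4)->(1,5)->EXIT | p2:(4,2)->(3,2) | p3:(0,3)->(0,2)
Step 2: p0:escaped | p1:escaped | p2:(3,2)->(2,2) | p3:(0,2)->(0,1)->EXIT
Step 3: p0:escaped | p1:escaped | p2:(2,2)->(1,2) | p3:escaped
Step 4: p0:escaped | p1:escaped | p2:(1,2)->(0,2) | p3:escaped
Step 5: p0:escaped | p1:escaped | p2:(0,2)->(0,1)->EXIT | p3:escaped
Exit steps: [1, 1, 5, 2]
First to escape: p0 at step 1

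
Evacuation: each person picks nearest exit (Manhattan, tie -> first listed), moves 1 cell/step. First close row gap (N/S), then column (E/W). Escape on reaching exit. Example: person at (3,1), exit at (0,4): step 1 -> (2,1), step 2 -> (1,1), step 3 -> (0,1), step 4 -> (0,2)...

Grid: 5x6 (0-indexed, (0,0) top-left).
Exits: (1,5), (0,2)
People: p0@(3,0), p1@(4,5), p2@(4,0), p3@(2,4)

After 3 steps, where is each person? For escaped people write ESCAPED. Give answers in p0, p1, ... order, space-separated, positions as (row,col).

Step 1: p0:(3,0)->(2,0) | p1:(4,5)->(3,5) | p2:(4,0)->(3,0) | p3:(2,4)->(1,4)
Step 2: p0:(2,0)->(1,0) | p1:(3,5)->(2,5) | p2:(3,0)->(2,0) | p3:(1,4)->(1,5)->EXIT
Step 3: p0:(1,0)->(0,0) | p1:(2,5)->(1,5)->EXIT | p2:(2,0)->(1,0) | p3:escaped

(0,0) ESCAPED (1,0) ESCAPED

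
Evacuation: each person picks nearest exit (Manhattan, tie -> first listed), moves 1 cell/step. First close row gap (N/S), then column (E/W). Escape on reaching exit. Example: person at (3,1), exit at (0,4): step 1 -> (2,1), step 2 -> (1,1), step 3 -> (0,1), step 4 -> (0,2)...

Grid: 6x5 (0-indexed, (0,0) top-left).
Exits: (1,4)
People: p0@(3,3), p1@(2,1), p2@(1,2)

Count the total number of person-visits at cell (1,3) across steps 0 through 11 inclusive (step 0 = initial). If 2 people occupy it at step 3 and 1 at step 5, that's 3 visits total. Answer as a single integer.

Answer: 3

Derivation:
Step 0: p0@(3,3) p1@(2,1) p2@(1,2) -> at (1,3): 0 [-], cum=0
Step 1: p0@(2,3) p1@(1,1) p2@(1,3) -> at (1,3): 1 [p2], cum=1
Step 2: p0@(1,3) p1@(1,2) p2@ESC -> at (1,3): 1 [p0], cum=2
Step 3: p0@ESC p1@(1,3) p2@ESC -> at (1,3): 1 [p1], cum=3
Step 4: p0@ESC p1@ESC p2@ESC -> at (1,3): 0 [-], cum=3
Total visits = 3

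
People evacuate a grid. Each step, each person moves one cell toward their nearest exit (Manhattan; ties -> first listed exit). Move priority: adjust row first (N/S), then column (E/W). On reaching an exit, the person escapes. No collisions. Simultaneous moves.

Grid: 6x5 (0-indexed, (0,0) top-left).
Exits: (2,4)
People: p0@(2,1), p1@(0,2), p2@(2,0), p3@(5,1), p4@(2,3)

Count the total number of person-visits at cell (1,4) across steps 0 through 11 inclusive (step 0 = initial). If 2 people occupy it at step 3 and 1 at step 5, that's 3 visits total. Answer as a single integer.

Step 0: p0@(2,1) p1@(0,2) p2@(2,0) p3@(5,1) p4@(2,3) -> at (1,4): 0 [-], cum=0
Step 1: p0@(2,2) p1@(1,2) p2@(2,1) p3@(4,1) p4@ESC -> at (1,4): 0 [-], cum=0
Step 2: p0@(2,3) p1@(2,2) p2@(2,2) p3@(3,1) p4@ESC -> at (1,4): 0 [-], cum=0
Step 3: p0@ESC p1@(2,3) p2@(2,3) p3@(2,1) p4@ESC -> at (1,4): 0 [-], cum=0
Step 4: p0@ESC p1@ESC p2@ESC p3@(2,2) p4@ESC -> at (1,4): 0 [-], cum=0
Step 5: p0@ESC p1@ESC p2@ESC p3@(2,3) p4@ESC -> at (1,4): 0 [-], cum=0
Step 6: p0@ESC p1@ESC p2@ESC p3@ESC p4@ESC -> at (1,4): 0 [-], cum=0
Total visits = 0

Answer: 0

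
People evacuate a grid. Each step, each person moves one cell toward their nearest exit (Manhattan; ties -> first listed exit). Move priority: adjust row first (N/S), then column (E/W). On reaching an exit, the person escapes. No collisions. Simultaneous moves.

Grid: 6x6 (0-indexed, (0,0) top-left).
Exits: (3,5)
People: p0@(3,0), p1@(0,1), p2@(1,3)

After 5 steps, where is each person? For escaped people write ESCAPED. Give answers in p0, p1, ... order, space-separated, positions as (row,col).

Step 1: p0:(3,0)->(3,1) | p1:(0,1)->(1,1) | p2:(1,3)->(2,3)
Step 2: p0:(3,1)->(3,2) | p1:(1,1)->(2,1) | p2:(2,3)->(3,3)
Step 3: p0:(3,2)->(3,3) | p1:(2,1)->(3,1) | p2:(3,3)->(3,4)
Step 4: p0:(3,3)->(3,4) | p1:(3,1)->(3,2) | p2:(3,4)->(3,5)->EXIT
Step 5: p0:(3,4)->(3,5)->EXIT | p1:(3,2)->(3,3) | p2:escaped

ESCAPED (3,3) ESCAPED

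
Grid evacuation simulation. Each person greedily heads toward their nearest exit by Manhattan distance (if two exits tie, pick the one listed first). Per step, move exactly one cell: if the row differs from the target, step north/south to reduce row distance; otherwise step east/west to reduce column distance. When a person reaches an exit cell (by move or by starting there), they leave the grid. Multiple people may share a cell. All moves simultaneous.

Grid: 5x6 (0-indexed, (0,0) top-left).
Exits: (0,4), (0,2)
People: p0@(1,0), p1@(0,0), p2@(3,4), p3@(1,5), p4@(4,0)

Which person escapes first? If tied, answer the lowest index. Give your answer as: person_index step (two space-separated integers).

Step 1: p0:(1,0)->(0,0) | p1:(0,0)->(0,1) | p2:(3,4)->(2,4) | p3:(1,5)->(0,5) | p4:(4,0)->(3,0)
Step 2: p0:(0,0)->(0,1) | p1:(0,1)->(0,2)->EXIT | p2:(2,4)->(1,4) | p3:(0,5)->(0,4)->EXIT | p4:(3,0)->(2,0)
Step 3: p0:(0,1)->(0,2)->EXIT | p1:escaped | p2:(1,4)->(0,4)->EXIT | p3:escaped | p4:(2,0)->(1,0)
Step 4: p0:escaped | p1:escaped | p2:escaped | p3:escaped | p4:(1,0)->(0,0)
Step 5: p0:escaped | p1:escaped | p2:escaped | p3:escaped | p4:(0,0)->(0,1)
Step 6: p0:escaped | p1:escaped | p2:escaped | p3:escaped | p4:(0,1)->(0,2)->EXIT
Exit steps: [3, 2, 3, 2, 6]
First to escape: p1 at step 2

Answer: 1 2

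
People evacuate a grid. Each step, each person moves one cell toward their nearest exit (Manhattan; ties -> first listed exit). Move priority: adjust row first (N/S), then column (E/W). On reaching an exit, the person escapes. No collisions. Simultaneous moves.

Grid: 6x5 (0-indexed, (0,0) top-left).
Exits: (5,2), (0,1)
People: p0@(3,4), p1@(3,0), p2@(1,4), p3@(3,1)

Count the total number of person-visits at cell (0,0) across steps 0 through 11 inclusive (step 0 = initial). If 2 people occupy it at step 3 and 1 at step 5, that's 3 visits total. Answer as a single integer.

Answer: 0

Derivation:
Step 0: p0@(3,4) p1@(3,0) p2@(1,4) p3@(3,1) -> at (0,0): 0 [-], cum=0
Step 1: p0@(4,4) p1@(4,0) p2@(0,4) p3@(4,1) -> at (0,0): 0 [-], cum=0
Step 2: p0@(5,4) p1@(5,0) p2@(0,3) p3@(5,1) -> at (0,0): 0 [-], cum=0
Step 3: p0@(5,3) p1@(5,1) p2@(0,2) p3@ESC -> at (0,0): 0 [-], cum=0
Step 4: p0@ESC p1@ESC p2@ESC p3@ESC -> at (0,0): 0 [-], cum=0
Total visits = 0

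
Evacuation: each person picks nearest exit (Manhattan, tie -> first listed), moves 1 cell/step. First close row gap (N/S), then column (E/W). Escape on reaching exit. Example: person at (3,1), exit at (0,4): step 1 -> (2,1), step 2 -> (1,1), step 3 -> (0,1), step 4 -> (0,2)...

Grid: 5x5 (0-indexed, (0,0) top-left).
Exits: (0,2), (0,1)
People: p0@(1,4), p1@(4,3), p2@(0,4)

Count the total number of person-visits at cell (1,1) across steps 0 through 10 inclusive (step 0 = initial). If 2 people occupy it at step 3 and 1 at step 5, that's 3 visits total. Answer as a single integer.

Step 0: p0@(1,4) p1@(4,3) p2@(0,4) -> at (1,1): 0 [-], cum=0
Step 1: p0@(0,4) p1@(3,3) p2@(0,3) -> at (1,1): 0 [-], cum=0
Step 2: p0@(0,3) p1@(2,3) p2@ESC -> at (1,1): 0 [-], cum=0
Step 3: p0@ESC p1@(1,3) p2@ESC -> at (1,1): 0 [-], cum=0
Step 4: p0@ESC p1@(0,3) p2@ESC -> at (1,1): 0 [-], cum=0
Step 5: p0@ESC p1@ESC p2@ESC -> at (1,1): 0 [-], cum=0
Total visits = 0

Answer: 0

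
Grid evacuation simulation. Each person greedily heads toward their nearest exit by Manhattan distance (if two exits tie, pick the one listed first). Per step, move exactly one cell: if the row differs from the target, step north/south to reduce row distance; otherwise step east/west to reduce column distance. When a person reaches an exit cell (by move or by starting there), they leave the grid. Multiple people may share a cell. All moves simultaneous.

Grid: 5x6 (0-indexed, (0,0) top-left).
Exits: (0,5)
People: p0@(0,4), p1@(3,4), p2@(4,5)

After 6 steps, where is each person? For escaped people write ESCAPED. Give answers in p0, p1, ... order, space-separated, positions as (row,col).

Step 1: p0:(0,4)->(0,5)->EXIT | p1:(3,4)->(2,4) | p2:(4,5)->(3,5)
Step 2: p0:escaped | p1:(2,4)->(1,4) | p2:(3,5)->(2,5)
Step 3: p0:escaped | p1:(1,4)->(0,4) | p2:(2,5)->(1,5)
Step 4: p0:escaped | p1:(0,4)->(0,5)->EXIT | p2:(1,5)->(0,5)->EXIT

ESCAPED ESCAPED ESCAPED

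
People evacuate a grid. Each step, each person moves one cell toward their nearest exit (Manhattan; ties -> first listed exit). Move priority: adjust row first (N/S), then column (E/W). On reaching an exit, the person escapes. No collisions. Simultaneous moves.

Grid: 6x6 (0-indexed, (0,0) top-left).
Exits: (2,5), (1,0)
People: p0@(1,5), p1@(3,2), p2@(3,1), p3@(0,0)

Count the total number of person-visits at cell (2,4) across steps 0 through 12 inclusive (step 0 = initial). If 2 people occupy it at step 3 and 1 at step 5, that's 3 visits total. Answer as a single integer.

Step 0: p0@(1,5) p1@(3,2) p2@(3,1) p3@(0,0) -> at (2,4): 0 [-], cum=0
Step 1: p0@ESC p1@(2,2) p2@(2,1) p3@ESC -> at (2,4): 0 [-], cum=0
Step 2: p0@ESC p1@(2,3) p2@(1,1) p3@ESC -> at (2,4): 0 [-], cum=0
Step 3: p0@ESC p1@(2,4) p2@ESC p3@ESC -> at (2,4): 1 [p1], cum=1
Step 4: p0@ESC p1@ESC p2@ESC p3@ESC -> at (2,4): 0 [-], cum=1
Total visits = 1

Answer: 1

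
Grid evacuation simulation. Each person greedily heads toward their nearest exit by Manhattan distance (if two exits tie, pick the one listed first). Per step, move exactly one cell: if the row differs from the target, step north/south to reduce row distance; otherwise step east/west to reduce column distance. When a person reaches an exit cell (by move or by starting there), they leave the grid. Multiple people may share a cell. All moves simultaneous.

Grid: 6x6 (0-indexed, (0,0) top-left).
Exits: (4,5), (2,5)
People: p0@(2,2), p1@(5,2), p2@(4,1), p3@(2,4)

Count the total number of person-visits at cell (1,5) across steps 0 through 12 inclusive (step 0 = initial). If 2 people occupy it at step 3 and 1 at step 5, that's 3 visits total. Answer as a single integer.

Step 0: p0@(2,2) p1@(5,2) p2@(4,1) p3@(2,4) -> at (1,5): 0 [-], cum=0
Step 1: p0@(2,3) p1@(4,2) p2@(4,2) p3@ESC -> at (1,5): 0 [-], cum=0
Step 2: p0@(2,4) p1@(4,3) p2@(4,3) p3@ESC -> at (1,5): 0 [-], cum=0
Step 3: p0@ESC p1@(4,4) p2@(4,4) p3@ESC -> at (1,5): 0 [-], cum=0
Step 4: p0@ESC p1@ESC p2@ESC p3@ESC -> at (1,5): 0 [-], cum=0
Total visits = 0

Answer: 0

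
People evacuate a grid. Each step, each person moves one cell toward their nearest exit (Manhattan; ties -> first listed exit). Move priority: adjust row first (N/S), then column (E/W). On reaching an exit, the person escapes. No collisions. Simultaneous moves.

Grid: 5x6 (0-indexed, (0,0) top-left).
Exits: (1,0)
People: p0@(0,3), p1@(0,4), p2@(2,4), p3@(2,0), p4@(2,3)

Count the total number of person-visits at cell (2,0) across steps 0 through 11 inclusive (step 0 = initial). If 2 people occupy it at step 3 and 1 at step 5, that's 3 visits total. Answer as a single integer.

Answer: 1

Derivation:
Step 0: p0@(0,3) p1@(0,4) p2@(2,4) p3@(2,0) p4@(2,3) -> at (2,0): 1 [p3], cum=1
Step 1: p0@(1,3) p1@(1,4) p2@(1,4) p3@ESC p4@(1,3) -> at (2,0): 0 [-], cum=1
Step 2: p0@(1,2) p1@(1,3) p2@(1,3) p3@ESC p4@(1,2) -> at (2,0): 0 [-], cum=1
Step 3: p0@(1,1) p1@(1,2) p2@(1,2) p3@ESC p4@(1,1) -> at (2,0): 0 [-], cum=1
Step 4: p0@ESC p1@(1,1) p2@(1,1) p3@ESC p4@ESC -> at (2,0): 0 [-], cum=1
Step 5: p0@ESC p1@ESC p2@ESC p3@ESC p4@ESC -> at (2,0): 0 [-], cum=1
Total visits = 1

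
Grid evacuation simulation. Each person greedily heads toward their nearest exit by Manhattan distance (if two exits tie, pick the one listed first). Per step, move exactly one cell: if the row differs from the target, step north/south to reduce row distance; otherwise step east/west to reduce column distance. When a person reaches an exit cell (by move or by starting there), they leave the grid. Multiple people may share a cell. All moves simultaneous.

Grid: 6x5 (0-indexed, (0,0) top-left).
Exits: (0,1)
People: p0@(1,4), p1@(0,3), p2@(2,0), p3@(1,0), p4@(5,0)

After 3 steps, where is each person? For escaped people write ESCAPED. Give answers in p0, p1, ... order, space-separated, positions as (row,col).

Step 1: p0:(1,4)->(0,4) | p1:(0,3)->(0,2) | p2:(2,0)->(1,0) | p3:(1,0)->(0,0) | p4:(5,0)->(4,0)
Step 2: p0:(0,4)->(0,3) | p1:(0,2)->(0,1)->EXIT | p2:(1,0)->(0,0) | p3:(0,0)->(0,1)->EXIT | p4:(4,0)->(3,0)
Step 3: p0:(0,3)->(0,2) | p1:escaped | p2:(0,0)->(0,1)->EXIT | p3:escaped | p4:(3,0)->(2,0)

(0,2) ESCAPED ESCAPED ESCAPED (2,0)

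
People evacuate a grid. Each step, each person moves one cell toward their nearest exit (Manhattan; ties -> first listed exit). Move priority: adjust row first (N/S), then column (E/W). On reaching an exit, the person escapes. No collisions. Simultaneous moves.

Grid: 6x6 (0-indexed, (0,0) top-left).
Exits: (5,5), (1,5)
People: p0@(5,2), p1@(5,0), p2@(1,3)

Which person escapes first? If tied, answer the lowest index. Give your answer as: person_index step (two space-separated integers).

Step 1: p0:(5,2)->(5,3) | p1:(5,0)->(5,1) | p2:(1,3)->(1,4)
Step 2: p0:(5,3)->(5,4) | p1:(5,1)->(5,2) | p2:(1,4)->(1,5)->EXIT
Step 3: p0:(5,4)->(5,5)->EXIT | p1:(5,2)->(5,3) | p2:escaped
Step 4: p0:escaped | p1:(5,3)->(5,4) | p2:escaped
Step 5: p0:escaped | p1:(5,4)->(5,5)->EXIT | p2:escaped
Exit steps: [3, 5, 2]
First to escape: p2 at step 2

Answer: 2 2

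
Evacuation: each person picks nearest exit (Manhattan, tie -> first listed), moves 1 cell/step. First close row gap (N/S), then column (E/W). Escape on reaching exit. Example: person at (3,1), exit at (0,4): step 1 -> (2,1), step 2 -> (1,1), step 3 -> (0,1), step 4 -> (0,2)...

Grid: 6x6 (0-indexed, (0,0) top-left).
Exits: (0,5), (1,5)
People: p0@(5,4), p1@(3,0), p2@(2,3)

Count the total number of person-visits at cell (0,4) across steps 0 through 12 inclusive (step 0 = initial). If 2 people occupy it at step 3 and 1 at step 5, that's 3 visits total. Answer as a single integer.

Step 0: p0@(5,4) p1@(3,0) p2@(2,3) -> at (0,4): 0 [-], cum=0
Step 1: p0@(4,4) p1@(2,0) p2@(1,3) -> at (0,4): 0 [-], cum=0
Step 2: p0@(3,4) p1@(1,0) p2@(1,4) -> at (0,4): 0 [-], cum=0
Step 3: p0@(2,4) p1@(1,1) p2@ESC -> at (0,4): 0 [-], cum=0
Step 4: p0@(1,4) p1@(1,2) p2@ESC -> at (0,4): 0 [-], cum=0
Step 5: p0@ESC p1@(1,3) p2@ESC -> at (0,4): 0 [-], cum=0
Step 6: p0@ESC p1@(1,4) p2@ESC -> at (0,4): 0 [-], cum=0
Step 7: p0@ESC p1@ESC p2@ESC -> at (0,4): 0 [-], cum=0
Total visits = 0

Answer: 0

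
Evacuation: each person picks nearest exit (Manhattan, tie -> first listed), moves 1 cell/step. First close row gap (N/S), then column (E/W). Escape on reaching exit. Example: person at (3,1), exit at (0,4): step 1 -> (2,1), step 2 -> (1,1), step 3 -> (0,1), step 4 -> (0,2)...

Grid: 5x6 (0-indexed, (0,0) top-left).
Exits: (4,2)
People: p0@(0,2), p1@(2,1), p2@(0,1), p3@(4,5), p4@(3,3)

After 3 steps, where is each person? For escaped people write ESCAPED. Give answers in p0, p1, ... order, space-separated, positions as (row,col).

Step 1: p0:(0,2)->(1,2) | p1:(2,1)->(3,1) | p2:(0,1)->(1,1) | p3:(4,5)->(4,4) | p4:(3,3)->(4,3)
Step 2: p0:(1,2)->(2,2) | p1:(3,1)->(4,1) | p2:(1,1)->(2,1) | p3:(4,4)->(4,3) | p4:(4,3)->(4,2)->EXIT
Step 3: p0:(2,2)->(3,2) | p1:(4,1)->(4,2)->EXIT | p2:(2,1)->(3,1) | p3:(4,3)->(4,2)->EXIT | p4:escaped

(3,2) ESCAPED (3,1) ESCAPED ESCAPED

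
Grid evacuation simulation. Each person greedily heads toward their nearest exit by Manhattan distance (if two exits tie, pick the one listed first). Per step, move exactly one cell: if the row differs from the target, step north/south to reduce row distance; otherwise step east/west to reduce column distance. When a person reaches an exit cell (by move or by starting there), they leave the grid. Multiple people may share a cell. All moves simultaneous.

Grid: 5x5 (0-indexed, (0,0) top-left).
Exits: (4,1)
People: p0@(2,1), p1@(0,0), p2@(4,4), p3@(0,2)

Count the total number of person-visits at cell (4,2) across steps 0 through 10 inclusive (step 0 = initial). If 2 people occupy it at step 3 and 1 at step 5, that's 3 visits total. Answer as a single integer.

Answer: 2

Derivation:
Step 0: p0@(2,1) p1@(0,0) p2@(4,4) p3@(0,2) -> at (4,2): 0 [-], cum=0
Step 1: p0@(3,1) p1@(1,0) p2@(4,3) p3@(1,2) -> at (4,2): 0 [-], cum=0
Step 2: p0@ESC p1@(2,0) p2@(4,2) p3@(2,2) -> at (4,2): 1 [p2], cum=1
Step 3: p0@ESC p1@(3,0) p2@ESC p3@(3,2) -> at (4,2): 0 [-], cum=1
Step 4: p0@ESC p1@(4,0) p2@ESC p3@(4,2) -> at (4,2): 1 [p3], cum=2
Step 5: p0@ESC p1@ESC p2@ESC p3@ESC -> at (4,2): 0 [-], cum=2
Total visits = 2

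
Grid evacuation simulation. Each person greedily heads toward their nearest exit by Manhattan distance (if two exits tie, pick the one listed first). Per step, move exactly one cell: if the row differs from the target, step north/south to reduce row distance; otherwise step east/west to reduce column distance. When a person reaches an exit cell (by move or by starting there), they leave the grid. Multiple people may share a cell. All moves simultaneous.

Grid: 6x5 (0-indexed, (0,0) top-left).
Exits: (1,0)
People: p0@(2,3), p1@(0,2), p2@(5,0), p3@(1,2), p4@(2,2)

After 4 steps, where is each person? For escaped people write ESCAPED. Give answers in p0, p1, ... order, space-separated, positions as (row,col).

Step 1: p0:(2,3)->(1,3) | p1:(0,2)->(1,2) | p2:(5,0)->(4,0) | p3:(1,2)->(1,1) | p4:(2,2)->(1,2)
Step 2: p0:(1,3)->(1,2) | p1:(1,2)->(1,1) | p2:(4,0)->(3,0) | p3:(1,1)->(1,0)->EXIT | p4:(1,2)->(1,1)
Step 3: p0:(1,2)->(1,1) | p1:(1,1)->(1,0)->EXIT | p2:(3,0)->(2,0) | p3:escaped | p4:(1,1)->(1,0)->EXIT
Step 4: p0:(1,1)->(1,0)->EXIT | p1:escaped | p2:(2,0)->(1,0)->EXIT | p3:escaped | p4:escaped

ESCAPED ESCAPED ESCAPED ESCAPED ESCAPED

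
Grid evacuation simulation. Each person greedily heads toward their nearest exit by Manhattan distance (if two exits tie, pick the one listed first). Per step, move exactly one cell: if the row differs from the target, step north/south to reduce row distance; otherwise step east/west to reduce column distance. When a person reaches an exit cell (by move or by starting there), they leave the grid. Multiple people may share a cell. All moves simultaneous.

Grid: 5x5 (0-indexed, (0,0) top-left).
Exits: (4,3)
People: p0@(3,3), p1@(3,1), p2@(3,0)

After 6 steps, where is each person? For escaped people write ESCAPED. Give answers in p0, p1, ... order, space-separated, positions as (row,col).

Step 1: p0:(3,3)->(4,3)->EXIT | p1:(3,1)->(4,1) | p2:(3,0)->(4,0)
Step 2: p0:escaped | p1:(4,1)->(4,2) | p2:(4,0)->(4,1)
Step 3: p0:escaped | p1:(4,2)->(4,3)->EXIT | p2:(4,1)->(4,2)
Step 4: p0:escaped | p1:escaped | p2:(4,2)->(4,3)->EXIT

ESCAPED ESCAPED ESCAPED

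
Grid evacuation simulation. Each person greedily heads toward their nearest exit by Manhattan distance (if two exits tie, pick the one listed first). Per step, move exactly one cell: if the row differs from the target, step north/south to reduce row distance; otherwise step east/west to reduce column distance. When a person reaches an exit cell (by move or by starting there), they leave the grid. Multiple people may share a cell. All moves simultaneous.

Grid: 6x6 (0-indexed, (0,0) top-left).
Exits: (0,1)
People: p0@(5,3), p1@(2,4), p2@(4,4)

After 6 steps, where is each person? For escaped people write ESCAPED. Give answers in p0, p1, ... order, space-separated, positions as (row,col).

Step 1: p0:(5,3)->(4,3) | p1:(2,4)->(1,4) | p2:(4,4)->(3,4)
Step 2: p0:(4,3)->(3,3) | p1:(1,4)->(0,4) | p2:(3,4)->(2,4)
Step 3: p0:(3,3)->(2,3) | p1:(0,4)->(0,3) | p2:(2,4)->(1,4)
Step 4: p0:(2,3)->(1,3) | p1:(0,3)->(0,2) | p2:(1,4)->(0,4)
Step 5: p0:(1,3)->(0,3) | p1:(0,2)->(0,1)->EXIT | p2:(0,4)->(0,3)
Step 6: p0:(0,3)->(0,2) | p1:escaped | p2:(0,3)->(0,2)

(0,2) ESCAPED (0,2)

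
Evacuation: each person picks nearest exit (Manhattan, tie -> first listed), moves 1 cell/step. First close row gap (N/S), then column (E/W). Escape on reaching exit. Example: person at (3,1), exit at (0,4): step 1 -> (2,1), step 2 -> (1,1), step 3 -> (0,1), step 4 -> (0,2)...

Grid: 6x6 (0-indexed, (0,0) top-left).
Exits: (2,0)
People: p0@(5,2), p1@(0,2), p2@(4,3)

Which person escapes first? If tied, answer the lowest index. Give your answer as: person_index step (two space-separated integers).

Answer: 1 4

Derivation:
Step 1: p0:(5,2)->(4,2) | p1:(0,2)->(1,2) | p2:(4,3)->(3,3)
Step 2: p0:(4,2)->(3,2) | p1:(1,2)->(2,2) | p2:(3,3)->(2,3)
Step 3: p0:(3,2)->(2,2) | p1:(2,2)->(2,1) | p2:(2,3)->(2,2)
Step 4: p0:(2,2)->(2,1) | p1:(2,1)->(2,0)->EXIT | p2:(2,2)->(2,1)
Step 5: p0:(2,1)->(2,0)->EXIT | p1:escaped | p2:(2,1)->(2,0)->EXIT
Exit steps: [5, 4, 5]
First to escape: p1 at step 4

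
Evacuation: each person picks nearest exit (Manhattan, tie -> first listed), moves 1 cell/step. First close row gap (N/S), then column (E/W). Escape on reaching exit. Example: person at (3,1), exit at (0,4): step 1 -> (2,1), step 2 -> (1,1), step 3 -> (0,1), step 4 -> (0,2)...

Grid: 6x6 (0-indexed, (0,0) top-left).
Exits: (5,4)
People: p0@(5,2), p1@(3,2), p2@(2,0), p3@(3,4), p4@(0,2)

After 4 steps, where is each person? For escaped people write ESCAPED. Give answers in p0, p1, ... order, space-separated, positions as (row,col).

Step 1: p0:(5,2)->(5,3) | p1:(3,2)->(4,2) | p2:(2,0)->(3,0) | p3:(3,4)->(4,4) | p4:(0,2)->(1,2)
Step 2: p0:(5,3)->(5,4)->EXIT | p1:(4,2)->(5,2) | p2:(3,0)->(4,0) | p3:(4,4)->(5,4)->EXIT | p4:(1,2)->(2,2)
Step 3: p0:escaped | p1:(5,2)->(5,3) | p2:(4,0)->(5,0) | p3:escaped | p4:(2,2)->(3,2)
Step 4: p0:escaped | p1:(5,3)->(5,4)->EXIT | p2:(5,0)->(5,1) | p3:escaped | p4:(3,2)->(4,2)

ESCAPED ESCAPED (5,1) ESCAPED (4,2)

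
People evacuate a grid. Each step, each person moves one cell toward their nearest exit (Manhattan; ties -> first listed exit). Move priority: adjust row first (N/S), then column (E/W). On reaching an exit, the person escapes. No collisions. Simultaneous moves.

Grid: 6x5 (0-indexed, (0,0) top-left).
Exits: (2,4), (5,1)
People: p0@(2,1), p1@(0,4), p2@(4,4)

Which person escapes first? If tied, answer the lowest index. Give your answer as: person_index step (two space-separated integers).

Answer: 1 2

Derivation:
Step 1: p0:(2,1)->(2,2) | p1:(0,4)->(1,4) | p2:(4,4)->(3,4)
Step 2: p0:(2,2)->(2,3) | p1:(1,4)->(2,4)->EXIT | p2:(3,4)->(2,4)->EXIT
Step 3: p0:(2,3)->(2,4)->EXIT | p1:escaped | p2:escaped
Exit steps: [3, 2, 2]
First to escape: p1 at step 2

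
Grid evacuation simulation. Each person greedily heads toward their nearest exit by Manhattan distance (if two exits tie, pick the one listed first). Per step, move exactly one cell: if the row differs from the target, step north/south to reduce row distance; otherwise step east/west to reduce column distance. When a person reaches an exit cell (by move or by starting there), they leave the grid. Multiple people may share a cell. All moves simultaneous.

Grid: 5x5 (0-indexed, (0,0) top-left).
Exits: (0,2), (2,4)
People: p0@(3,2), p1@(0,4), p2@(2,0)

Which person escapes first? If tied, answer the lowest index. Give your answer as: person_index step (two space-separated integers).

Answer: 1 2

Derivation:
Step 1: p0:(3,2)->(2,2) | p1:(0,4)->(0,3) | p2:(2,0)->(1,0)
Step 2: p0:(2,2)->(1,2) | p1:(0,3)->(0,2)->EXIT | p2:(1,0)->(0,0)
Step 3: p0:(1,2)->(0,2)->EXIT | p1:escaped | p2:(0,0)->(0,1)
Step 4: p0:escaped | p1:escaped | p2:(0,1)->(0,2)->EXIT
Exit steps: [3, 2, 4]
First to escape: p1 at step 2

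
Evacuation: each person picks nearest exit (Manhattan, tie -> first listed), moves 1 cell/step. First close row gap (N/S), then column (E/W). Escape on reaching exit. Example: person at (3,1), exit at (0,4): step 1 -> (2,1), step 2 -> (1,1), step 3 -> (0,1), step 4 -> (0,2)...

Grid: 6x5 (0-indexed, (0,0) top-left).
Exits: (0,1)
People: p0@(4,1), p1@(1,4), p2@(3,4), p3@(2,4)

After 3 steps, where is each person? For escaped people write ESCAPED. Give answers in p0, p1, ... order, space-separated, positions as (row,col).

Step 1: p0:(4,1)->(3,1) | p1:(1,4)->(0,4) | p2:(3,4)->(2,4) | p3:(2,4)->(1,4)
Step 2: p0:(3,1)->(2,1) | p1:(0,4)->(0,3) | p2:(2,4)->(1,4) | p3:(1,4)->(0,4)
Step 3: p0:(2,1)->(1,1) | p1:(0,3)->(0,2) | p2:(1,4)->(0,4) | p3:(0,4)->(0,3)

(1,1) (0,2) (0,4) (0,3)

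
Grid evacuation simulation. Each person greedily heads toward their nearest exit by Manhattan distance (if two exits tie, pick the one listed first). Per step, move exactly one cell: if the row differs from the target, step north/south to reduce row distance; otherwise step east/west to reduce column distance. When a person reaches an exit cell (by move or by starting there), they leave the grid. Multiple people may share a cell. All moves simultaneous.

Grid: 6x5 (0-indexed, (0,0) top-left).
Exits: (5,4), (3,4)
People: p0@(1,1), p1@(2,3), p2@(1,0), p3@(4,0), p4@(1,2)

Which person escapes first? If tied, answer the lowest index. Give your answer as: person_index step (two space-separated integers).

Answer: 1 2

Derivation:
Step 1: p0:(1,1)->(2,1) | p1:(2,3)->(3,3) | p2:(1,0)->(2,0) | p3:(4,0)->(5,0) | p4:(1,2)->(2,2)
Step 2: p0:(2,1)->(3,1) | p1:(3,3)->(3,4)->EXIT | p2:(2,0)->(3,0) | p3:(5,0)->(5,1) | p4:(2,2)->(3,2)
Step 3: p0:(3,1)->(3,2) | p1:escaped | p2:(3,0)->(3,1) | p3:(5,1)->(5,2) | p4:(3,2)->(3,3)
Step 4: p0:(3,2)->(3,3) | p1:escaped | p2:(3,1)->(3,2) | p3:(5,2)->(5,3) | p4:(3,3)->(3,4)->EXIT
Step 5: p0:(3,3)->(3,4)->EXIT | p1:escaped | p2:(3,2)->(3,3) | p3:(5,3)->(5,4)->EXIT | p4:escaped
Step 6: p0:escaped | p1:escaped | p2:(3,3)->(3,4)->EXIT | p3:escaped | p4:escaped
Exit steps: [5, 2, 6, 5, 4]
First to escape: p1 at step 2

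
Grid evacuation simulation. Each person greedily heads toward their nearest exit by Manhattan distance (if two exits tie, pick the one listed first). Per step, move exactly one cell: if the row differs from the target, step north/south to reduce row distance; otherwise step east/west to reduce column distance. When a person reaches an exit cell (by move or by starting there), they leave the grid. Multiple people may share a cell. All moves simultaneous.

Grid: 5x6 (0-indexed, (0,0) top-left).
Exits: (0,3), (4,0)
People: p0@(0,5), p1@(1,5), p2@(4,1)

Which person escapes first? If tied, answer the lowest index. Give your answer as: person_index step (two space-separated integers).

Step 1: p0:(0,5)->(0,4) | p1:(1,5)->(0,5) | p2:(4,1)->(4,0)->EXIT
Step 2: p0:(0,4)->(0,3)->EXIT | p1:(0,5)->(0,4) | p2:escaped
Step 3: p0:escaped | p1:(0,4)->(0,3)->EXIT | p2:escaped
Exit steps: [2, 3, 1]
First to escape: p2 at step 1

Answer: 2 1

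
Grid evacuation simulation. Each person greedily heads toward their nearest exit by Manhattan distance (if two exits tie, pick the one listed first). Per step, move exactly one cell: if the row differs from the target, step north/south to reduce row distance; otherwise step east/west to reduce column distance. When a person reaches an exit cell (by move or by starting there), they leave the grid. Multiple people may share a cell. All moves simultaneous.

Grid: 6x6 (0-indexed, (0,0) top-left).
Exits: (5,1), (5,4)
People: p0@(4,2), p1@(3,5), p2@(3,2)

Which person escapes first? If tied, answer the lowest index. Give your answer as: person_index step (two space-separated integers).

Step 1: p0:(4,2)->(5,2) | p1:(3,5)->(4,5) | p2:(3,2)->(4,2)
Step 2: p0:(5,2)->(5,1)->EXIT | p1:(4,5)->(5,5) | p2:(4,2)->(5,2)
Step 3: p0:escaped | p1:(5,5)->(5,4)->EXIT | p2:(5,2)->(5,1)->EXIT
Exit steps: [2, 3, 3]
First to escape: p0 at step 2

Answer: 0 2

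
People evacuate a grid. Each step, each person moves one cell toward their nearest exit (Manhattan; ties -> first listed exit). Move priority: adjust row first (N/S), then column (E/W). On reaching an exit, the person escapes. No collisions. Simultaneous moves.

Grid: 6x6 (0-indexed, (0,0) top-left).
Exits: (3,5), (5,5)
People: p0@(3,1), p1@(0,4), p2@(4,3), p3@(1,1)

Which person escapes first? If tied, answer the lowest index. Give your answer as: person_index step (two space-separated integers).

Answer: 2 3

Derivation:
Step 1: p0:(3,1)->(3,2) | p1:(0,4)->(1,4) | p2:(4,3)->(3,3) | p3:(1,1)->(2,1)
Step 2: p0:(3,2)->(3,3) | p1:(1,4)->(2,4) | p2:(3,3)->(3,4) | p3:(2,1)->(3,1)
Step 3: p0:(3,3)->(3,4) | p1:(2,4)->(3,4) | p2:(3,4)->(3,5)->EXIT | p3:(3,1)->(3,2)
Step 4: p0:(3,4)->(3,5)->EXIT | p1:(3,4)->(3,5)->EXIT | p2:escaped | p3:(3,2)->(3,3)
Step 5: p0:escaped | p1:escaped | p2:escaped | p3:(3,3)->(3,4)
Step 6: p0:escaped | p1:escaped | p2:escaped | p3:(3,4)->(3,5)->EXIT
Exit steps: [4, 4, 3, 6]
First to escape: p2 at step 3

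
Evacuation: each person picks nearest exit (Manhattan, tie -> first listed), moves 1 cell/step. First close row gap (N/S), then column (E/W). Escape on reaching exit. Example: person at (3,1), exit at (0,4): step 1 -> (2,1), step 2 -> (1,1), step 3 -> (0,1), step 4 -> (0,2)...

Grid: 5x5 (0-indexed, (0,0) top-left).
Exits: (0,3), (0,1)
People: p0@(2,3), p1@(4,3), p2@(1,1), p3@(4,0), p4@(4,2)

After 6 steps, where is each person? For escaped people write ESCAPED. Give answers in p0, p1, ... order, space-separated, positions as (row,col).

Step 1: p0:(2,3)->(1,3) | p1:(4,3)->(3,3) | p2:(1,1)->(0,1)->EXIT | p3:(4,0)->(3,0) | p4:(4,2)->(3,2)
Step 2: p0:(1,3)->(0,3)->EXIT | p1:(3,3)->(2,3) | p2:escaped | p3:(3,0)->(2,0) | p4:(3,2)->(2,2)
Step 3: p0:escaped | p1:(2,3)->(1,3) | p2:escaped | p3:(2,0)->(1,0) | p4:(2,2)->(1,2)
Step 4: p0:escaped | p1:(1,3)->(0,3)->EXIT | p2:escaped | p3:(1,0)->(0,0) | p4:(1,2)->(0,2)
Step 5: p0:escaped | p1:escaped | p2:escaped | p3:(0,0)->(0,1)->EXIT | p4:(0,2)->(0,3)->EXIT

ESCAPED ESCAPED ESCAPED ESCAPED ESCAPED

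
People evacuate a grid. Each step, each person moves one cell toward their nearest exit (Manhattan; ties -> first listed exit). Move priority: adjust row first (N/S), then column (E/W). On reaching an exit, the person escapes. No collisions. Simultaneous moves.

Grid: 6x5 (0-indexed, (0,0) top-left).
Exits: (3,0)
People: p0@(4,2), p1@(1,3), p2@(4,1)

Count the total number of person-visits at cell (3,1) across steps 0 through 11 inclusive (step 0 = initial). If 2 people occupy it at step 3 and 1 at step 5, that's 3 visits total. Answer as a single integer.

Step 0: p0@(4,2) p1@(1,3) p2@(4,1) -> at (3,1): 0 [-], cum=0
Step 1: p0@(3,2) p1@(2,3) p2@(3,1) -> at (3,1): 1 [p2], cum=1
Step 2: p0@(3,1) p1@(3,3) p2@ESC -> at (3,1): 1 [p0], cum=2
Step 3: p0@ESC p1@(3,2) p2@ESC -> at (3,1): 0 [-], cum=2
Step 4: p0@ESC p1@(3,1) p2@ESC -> at (3,1): 1 [p1], cum=3
Step 5: p0@ESC p1@ESC p2@ESC -> at (3,1): 0 [-], cum=3
Total visits = 3

Answer: 3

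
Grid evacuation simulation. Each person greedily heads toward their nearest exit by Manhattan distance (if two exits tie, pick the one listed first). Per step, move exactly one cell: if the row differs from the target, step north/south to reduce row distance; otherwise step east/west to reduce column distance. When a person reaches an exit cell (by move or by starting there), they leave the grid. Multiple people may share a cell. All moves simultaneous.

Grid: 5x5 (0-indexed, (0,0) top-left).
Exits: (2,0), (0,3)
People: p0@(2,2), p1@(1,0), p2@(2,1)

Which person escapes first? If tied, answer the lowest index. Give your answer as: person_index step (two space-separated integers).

Step 1: p0:(2,2)->(2,1) | p1:(1,0)->(2,0)->EXIT | p2:(2,1)->(2,0)->EXIT
Step 2: p0:(2,1)->(2,0)->EXIT | p1:escaped | p2:escaped
Exit steps: [2, 1, 1]
First to escape: p1 at step 1

Answer: 1 1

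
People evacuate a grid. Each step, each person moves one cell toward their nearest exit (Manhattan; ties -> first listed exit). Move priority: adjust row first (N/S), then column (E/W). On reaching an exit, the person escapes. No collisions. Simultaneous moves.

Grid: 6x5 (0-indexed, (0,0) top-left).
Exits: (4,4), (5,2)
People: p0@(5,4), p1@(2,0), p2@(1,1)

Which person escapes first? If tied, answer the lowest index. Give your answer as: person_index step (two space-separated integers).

Answer: 0 1

Derivation:
Step 1: p0:(5,4)->(4,4)->EXIT | p1:(2,0)->(3,0) | p2:(1,1)->(2,1)
Step 2: p0:escaped | p1:(3,0)->(4,0) | p2:(2,1)->(3,1)
Step 3: p0:escaped | p1:(4,0)->(5,0) | p2:(3,1)->(4,1)
Step 4: p0:escaped | p1:(5,0)->(5,1) | p2:(4,1)->(5,1)
Step 5: p0:escaped | p1:(5,1)->(5,2)->EXIT | p2:(5,1)->(5,2)->EXIT
Exit steps: [1, 5, 5]
First to escape: p0 at step 1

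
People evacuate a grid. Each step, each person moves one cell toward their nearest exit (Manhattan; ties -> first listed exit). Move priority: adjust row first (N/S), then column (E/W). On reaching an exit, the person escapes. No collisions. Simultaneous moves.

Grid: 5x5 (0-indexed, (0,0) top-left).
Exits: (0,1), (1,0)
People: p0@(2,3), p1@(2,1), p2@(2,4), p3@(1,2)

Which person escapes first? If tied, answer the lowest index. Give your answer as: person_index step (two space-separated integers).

Step 1: p0:(2,3)->(1,3) | p1:(2,1)->(1,1) | p2:(2,4)->(1,4) | p3:(1,2)->(0,2)
Step 2: p0:(1,3)->(0,3) | p1:(1,1)->(0,1)->EXIT | p2:(1,4)->(0,4) | p3:(0,2)->(0,1)->EXIT
Step 3: p0:(0,3)->(0,2) | p1:escaped | p2:(0,4)->(0,3) | p3:escaped
Step 4: p0:(0,2)->(0,1)->EXIT | p1:escaped | p2:(0,3)->(0,2) | p3:escaped
Step 5: p0:escaped | p1:escaped | p2:(0,2)->(0,1)->EXIT | p3:escaped
Exit steps: [4, 2, 5, 2]
First to escape: p1 at step 2

Answer: 1 2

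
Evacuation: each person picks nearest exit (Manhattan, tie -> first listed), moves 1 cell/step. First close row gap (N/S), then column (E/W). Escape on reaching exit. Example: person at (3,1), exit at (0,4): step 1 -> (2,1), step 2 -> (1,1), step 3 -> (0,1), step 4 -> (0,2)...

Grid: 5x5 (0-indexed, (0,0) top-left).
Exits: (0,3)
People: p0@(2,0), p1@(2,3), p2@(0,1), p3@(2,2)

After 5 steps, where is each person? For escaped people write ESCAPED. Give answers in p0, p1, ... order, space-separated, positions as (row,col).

Step 1: p0:(2,0)->(1,0) | p1:(2,3)->(1,3) | p2:(0,1)->(0,2) | p3:(2,2)->(1,2)
Step 2: p0:(1,0)->(0,0) | p1:(1,3)->(0,3)->EXIT | p2:(0,2)->(0,3)->EXIT | p3:(1,2)->(0,2)
Step 3: p0:(0,0)->(0,1) | p1:escaped | p2:escaped | p3:(0,2)->(0,3)->EXIT
Step 4: p0:(0,1)->(0,2) | p1:escaped | p2:escaped | p3:escaped
Step 5: p0:(0,2)->(0,3)->EXIT | p1:escaped | p2:escaped | p3:escaped

ESCAPED ESCAPED ESCAPED ESCAPED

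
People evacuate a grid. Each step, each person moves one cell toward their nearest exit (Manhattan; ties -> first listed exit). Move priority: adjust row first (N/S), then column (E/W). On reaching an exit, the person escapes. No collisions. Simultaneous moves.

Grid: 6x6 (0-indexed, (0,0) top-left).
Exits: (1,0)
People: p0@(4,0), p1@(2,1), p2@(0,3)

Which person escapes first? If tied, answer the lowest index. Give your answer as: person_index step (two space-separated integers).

Step 1: p0:(4,0)->(3,0) | p1:(2,1)->(1,1) | p2:(0,3)->(1,3)
Step 2: p0:(3,0)->(2,0) | p1:(1,1)->(1,0)->EXIT | p2:(1,3)->(1,2)
Step 3: p0:(2,0)->(1,0)->EXIT | p1:escaped | p2:(1,2)->(1,1)
Step 4: p0:escaped | p1:escaped | p2:(1,1)->(1,0)->EXIT
Exit steps: [3, 2, 4]
First to escape: p1 at step 2

Answer: 1 2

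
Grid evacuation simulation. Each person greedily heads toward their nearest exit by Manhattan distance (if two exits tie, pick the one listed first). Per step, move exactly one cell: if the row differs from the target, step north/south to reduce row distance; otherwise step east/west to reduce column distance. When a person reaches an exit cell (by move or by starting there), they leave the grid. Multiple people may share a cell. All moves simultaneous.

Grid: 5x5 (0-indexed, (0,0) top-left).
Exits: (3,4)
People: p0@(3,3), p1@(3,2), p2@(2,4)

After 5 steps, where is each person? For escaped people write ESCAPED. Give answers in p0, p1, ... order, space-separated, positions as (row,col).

Step 1: p0:(3,3)->(3,4)->EXIT | p1:(3,2)->(3,3) | p2:(2,4)->(3,4)->EXIT
Step 2: p0:escaped | p1:(3,3)->(3,4)->EXIT | p2:escaped

ESCAPED ESCAPED ESCAPED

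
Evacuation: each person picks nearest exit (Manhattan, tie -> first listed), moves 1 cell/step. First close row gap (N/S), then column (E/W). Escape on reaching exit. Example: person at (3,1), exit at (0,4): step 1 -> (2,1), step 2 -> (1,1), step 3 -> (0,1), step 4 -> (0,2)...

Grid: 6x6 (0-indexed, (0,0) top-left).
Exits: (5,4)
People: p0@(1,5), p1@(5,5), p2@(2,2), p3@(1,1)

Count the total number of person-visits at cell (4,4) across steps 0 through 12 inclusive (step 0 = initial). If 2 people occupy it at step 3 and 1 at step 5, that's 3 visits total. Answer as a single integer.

Answer: 0

Derivation:
Step 0: p0@(1,5) p1@(5,5) p2@(2,2) p3@(1,1) -> at (4,4): 0 [-], cum=0
Step 1: p0@(2,5) p1@ESC p2@(3,2) p3@(2,1) -> at (4,4): 0 [-], cum=0
Step 2: p0@(3,5) p1@ESC p2@(4,2) p3@(3,1) -> at (4,4): 0 [-], cum=0
Step 3: p0@(4,5) p1@ESC p2@(5,2) p3@(4,1) -> at (4,4): 0 [-], cum=0
Step 4: p0@(5,5) p1@ESC p2@(5,3) p3@(5,1) -> at (4,4): 0 [-], cum=0
Step 5: p0@ESC p1@ESC p2@ESC p3@(5,2) -> at (4,4): 0 [-], cum=0
Step 6: p0@ESC p1@ESC p2@ESC p3@(5,3) -> at (4,4): 0 [-], cum=0
Step 7: p0@ESC p1@ESC p2@ESC p3@ESC -> at (4,4): 0 [-], cum=0
Total visits = 0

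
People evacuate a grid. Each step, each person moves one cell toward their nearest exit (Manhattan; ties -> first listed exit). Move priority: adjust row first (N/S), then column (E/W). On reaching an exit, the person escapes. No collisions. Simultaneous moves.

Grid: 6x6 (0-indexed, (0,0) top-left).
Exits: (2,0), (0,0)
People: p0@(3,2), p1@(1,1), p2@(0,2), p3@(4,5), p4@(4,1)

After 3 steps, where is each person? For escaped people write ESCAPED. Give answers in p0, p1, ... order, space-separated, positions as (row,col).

Step 1: p0:(3,2)->(2,2) | p1:(1,1)->(2,1) | p2:(0,2)->(0,1) | p3:(4,5)->(3,5) | p4:(4,1)->(3,1)
Step 2: p0:(2,2)->(2,1) | p1:(2,1)->(2,0)->EXIT | p2:(0,1)->(0,0)->EXIT | p3:(3,5)->(2,5) | p4:(3,1)->(2,1)
Step 3: p0:(2,1)->(2,0)->EXIT | p1:escaped | p2:escaped | p3:(2,5)->(2,4) | p4:(2,1)->(2,0)->EXIT

ESCAPED ESCAPED ESCAPED (2,4) ESCAPED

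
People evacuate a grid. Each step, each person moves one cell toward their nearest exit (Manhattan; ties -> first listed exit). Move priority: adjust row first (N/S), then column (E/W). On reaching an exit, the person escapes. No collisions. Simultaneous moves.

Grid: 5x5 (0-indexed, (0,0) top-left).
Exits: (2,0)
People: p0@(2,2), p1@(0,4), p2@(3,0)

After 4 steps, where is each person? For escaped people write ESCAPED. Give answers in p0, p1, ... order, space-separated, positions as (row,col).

Step 1: p0:(2,2)->(2,1) | p1:(0,4)->(1,4) | p2:(3,0)->(2,0)->EXIT
Step 2: p0:(2,1)->(2,0)->EXIT | p1:(1,4)->(2,4) | p2:escaped
Step 3: p0:escaped | p1:(2,4)->(2,3) | p2:escaped
Step 4: p0:escaped | p1:(2,3)->(2,2) | p2:escaped

ESCAPED (2,2) ESCAPED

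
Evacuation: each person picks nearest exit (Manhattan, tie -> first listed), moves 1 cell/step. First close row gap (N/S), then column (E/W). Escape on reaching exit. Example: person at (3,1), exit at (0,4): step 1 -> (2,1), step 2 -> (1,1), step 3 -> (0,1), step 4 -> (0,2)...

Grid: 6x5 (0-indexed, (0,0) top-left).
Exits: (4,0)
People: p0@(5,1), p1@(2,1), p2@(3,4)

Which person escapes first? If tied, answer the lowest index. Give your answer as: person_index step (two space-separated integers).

Step 1: p0:(5,1)->(4,1) | p1:(2,1)->(3,1) | p2:(3,4)->(4,4)
Step 2: p0:(4,1)->(4,0)->EXIT | p1:(3,1)->(4,1) | p2:(4,4)->(4,3)
Step 3: p0:escaped | p1:(4,1)->(4,0)->EXIT | p2:(4,3)->(4,2)
Step 4: p0:escaped | p1:escaped | p2:(4,2)->(4,1)
Step 5: p0:escaped | p1:escaped | p2:(4,1)->(4,0)->EXIT
Exit steps: [2, 3, 5]
First to escape: p0 at step 2

Answer: 0 2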